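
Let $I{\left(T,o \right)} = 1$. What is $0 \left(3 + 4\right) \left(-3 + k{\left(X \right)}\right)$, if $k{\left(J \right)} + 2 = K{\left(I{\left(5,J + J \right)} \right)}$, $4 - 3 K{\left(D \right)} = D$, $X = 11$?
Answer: $0$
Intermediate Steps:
$K{\left(D \right)} = \frac{4}{3} - \frac{D}{3}$
$k{\left(J \right)} = -1$ ($k{\left(J \right)} = -2 + \left(\frac{4}{3} - \frac{1}{3}\right) = -2 + 1 = -1$)
$0 \left(3 + 4\right) \left(-3 + k{\left(X \right)}\right) = 0 \left(3 + 4\right) \left(-3 - 1\right) = 0 \cdot 7 \left(-4\right) = 0 \left(-4\right) = 0$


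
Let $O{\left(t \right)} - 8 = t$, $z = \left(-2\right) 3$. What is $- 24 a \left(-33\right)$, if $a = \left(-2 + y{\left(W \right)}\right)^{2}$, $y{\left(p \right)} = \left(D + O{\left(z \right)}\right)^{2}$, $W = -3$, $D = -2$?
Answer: $3168$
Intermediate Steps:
$z = -6$
$O{\left(t \right)} = 8 + t$
$y{\left(p \right)} = 0$ ($y{\left(p \right)} = \left(-2 + \left(8 - 6\right)\right)^{2} = \left(-2 + 2\right)^{2} = 0^{2} = 0$)
$a = 4$ ($a = \left(-2 + 0\right)^{2} = \left(-2\right)^{2} = 4$)
$- 24 a \left(-33\right) = \left(-24\right) 4 \left(-33\right) = \left(-96\right) \left(-33\right) = 3168$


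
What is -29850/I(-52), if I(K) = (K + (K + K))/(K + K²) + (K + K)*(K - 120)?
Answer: -33830/20273 ≈ -1.6687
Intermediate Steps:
I(K) = 2*K*(-120 + K) + 3*K/(K + K²) (I(K) = (K + 2*K)/(K + K²) + (2*K)*(-120 + K) = (3*K)/(K + K²) + 2*K*(-120 + K) = 3*K/(K + K²) + 2*K*(-120 + K) = 2*K*(-120 + K) + 3*K/(K + K²))
-29850/I(-52) = -29850*(1 - 52)/(3 - 240*(-52) - 238*(-52)² + 2*(-52)³) = -29850*(-51/(3 + 12480 - 238*2704 + 2*(-140608))) = -29850*(-51/(3 + 12480 - 643552 - 281216)) = -29850/((-1/51*(-912285))) = -29850/304095/17 = -29850*17/304095 = -33830/20273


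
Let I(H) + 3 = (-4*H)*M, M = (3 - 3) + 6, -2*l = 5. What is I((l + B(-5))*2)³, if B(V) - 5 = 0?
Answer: -1860867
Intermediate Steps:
l = -5/2 (l = -½*5 = -5/2 ≈ -2.5000)
B(V) = 5 (B(V) = 5 + 0 = 5)
M = 6 (M = 0 + 6 = 6)
I(H) = -3 - 24*H (I(H) = -3 - 4*H*6 = -3 - 24*H)
I((l + B(-5))*2)³ = (-3 - 24*(-5/2 + 5)*2)³ = (-3 - 60*2)³ = (-3 - 24*5)³ = (-3 - 120)³ = (-123)³ = -1860867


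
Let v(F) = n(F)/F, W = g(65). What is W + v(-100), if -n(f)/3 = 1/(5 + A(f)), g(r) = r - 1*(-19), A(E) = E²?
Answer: 28014001/333500 ≈ 84.000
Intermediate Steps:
g(r) = 19 + r (g(r) = r + 19 = 19 + r)
W = 84 (W = 19 + 65 = 84)
n(f) = -3/(5 + f²)
v(F) = -3/(F*(5 + F²)) (v(F) = (-3/(5 + F²))/F = -3/(F*(5 + F²)))
W + v(-100) = 84 - 3/(-100*(5 + (-100)²)) = 84 - 3*(-1/100)/(5 + 10000) = 84 - 3*(-1/100)/10005 = 84 - 3*(-1/100)*1/10005 = 84 + 1/333500 = 28014001/333500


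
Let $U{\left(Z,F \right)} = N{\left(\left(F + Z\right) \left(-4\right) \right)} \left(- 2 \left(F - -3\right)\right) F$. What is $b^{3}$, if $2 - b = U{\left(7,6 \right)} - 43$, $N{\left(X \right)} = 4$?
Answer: $108531333$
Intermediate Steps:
$U{\left(Z,F \right)} = F \left(-24 - 8 F\right)$ ($U{\left(Z,F \right)} = 4 \left(- 2 \left(F - -3\right)\right) F = 4 \left(- 2 \left(F + 3\right)\right) F = 4 \left(- 2 \left(3 + F\right)\right) F = 4 \left(-6 - 2 F\right) F = \left(-24 - 8 F\right) F = F \left(-24 - 8 F\right)$)
$b = 477$ ($b = 2 - \left(\left(-8\right) 6 \left(3 + 6\right) - 43\right) = 2 - \left(\left(-8\right) 6 \cdot 9 - 43\right) = 2 - \left(-432 - 43\right) = 2 - -475 = 2 + 475 = 477$)
$b^{3} = 477^{3} = 108531333$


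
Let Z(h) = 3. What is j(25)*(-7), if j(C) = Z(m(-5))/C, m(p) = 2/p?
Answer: -21/25 ≈ -0.84000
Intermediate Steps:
j(C) = 3/C
j(25)*(-7) = (3/25)*(-7) = -21/25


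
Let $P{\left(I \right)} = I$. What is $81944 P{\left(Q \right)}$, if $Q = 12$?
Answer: $983328$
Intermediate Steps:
$81944 P{\left(Q \right)} = 81944 \cdot 12 = 983328$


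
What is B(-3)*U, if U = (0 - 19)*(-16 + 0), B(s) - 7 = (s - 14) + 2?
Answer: -2432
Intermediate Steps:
B(s) = -5 + s (B(s) = 7 + ((s - 14) + 2) = 7 + ((-14 + s) + 2) = 7 + (-12 + s) = -5 + s)
U = 304 (U = -19*(-16) = 304)
B(-3)*U = (-5 - 3)*304 = -8*304 = -2432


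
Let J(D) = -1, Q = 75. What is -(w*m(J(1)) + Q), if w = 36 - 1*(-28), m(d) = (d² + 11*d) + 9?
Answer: -11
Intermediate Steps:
m(d) = 9 + d² + 11*d
w = 64 (w = 36 + 28 = 64)
-(w*m(J(1)) + Q) = -(64*(9 + (-1)² + 11*(-1)) + 75) = -(64*(9 + 1 - 11) + 75) = -(64*(-1) + 75) = -(-64 + 75) = -1*11 = -11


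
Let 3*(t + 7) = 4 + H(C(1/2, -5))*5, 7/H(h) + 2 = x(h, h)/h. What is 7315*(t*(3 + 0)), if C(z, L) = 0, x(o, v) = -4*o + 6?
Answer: -124355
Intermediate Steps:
x(o, v) = 6 - 4*o
H(h) = 7/(-2 + (6 - 4*h)/h)
t = -17/3 (t = -7 + (4 - 7*0/(-6 + 6*0)*5)/3 = -7 + (4 - 7*0/(-6 + 0)*5)/3 = -7 + (4 - 7*0/(-6)*5)/3 = -7 + (4 - 7*0*(-⅙)*5)/3 = -7 + (4 + 0*5)/3 = -7 + (4 + 0)/3 = -7 + (⅓)*4 = -7 + 4/3 = -17/3 ≈ -5.6667)
7315*(t*(3 + 0)) = 7315*(-17*(3 + 0)/3) = 7315*(-17/3*3) = 7315*(-17) = -124355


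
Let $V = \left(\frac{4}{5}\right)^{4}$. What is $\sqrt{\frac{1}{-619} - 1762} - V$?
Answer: $- \frac{256}{625} + \frac{i \sqrt{675130301}}{619} \approx -0.4096 + 41.976 i$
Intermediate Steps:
$V = \frac{256}{625}$ ($V = \left(4 \cdot \frac{1}{5}\right)^{4} = \left(\frac{4}{5}\right)^{4} = \frac{256}{625} \approx 0.4096$)
$\sqrt{\frac{1}{-619} - 1762} - V = \sqrt{\frac{1}{-619} - 1762} - \frac{256}{625} = \sqrt{- \frac{1}{619} - 1762} - \frac{256}{625} = \sqrt{- \frac{1090679}{619}} - \frac{256}{625} = \frac{i \sqrt{675130301}}{619} - \frac{256}{625} = - \frac{256}{625} + \frac{i \sqrt{675130301}}{619}$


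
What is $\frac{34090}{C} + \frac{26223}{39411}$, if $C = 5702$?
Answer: $\frac{248840756}{37453587} \approx 6.644$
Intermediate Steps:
$\frac{34090}{C} + \frac{26223}{39411} = \frac{34090}{5702} + \frac{26223}{39411} = 34090 \cdot \frac{1}{5702} + 26223 \cdot \frac{1}{39411} = \frac{17045}{2851} + \frac{8741}{13137} = \frac{248840756}{37453587}$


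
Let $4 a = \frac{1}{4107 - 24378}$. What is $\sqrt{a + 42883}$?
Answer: $\frac{\sqrt{70484804341341}}{40542} \approx 207.08$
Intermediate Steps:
$a = - \frac{1}{81084}$ ($a = \frac{1}{4 \left(4107 - 24378\right)} = \frac{1}{4 \left(-20271\right)} = \frac{1}{4} \left(- \frac{1}{20271}\right) = - \frac{1}{81084} \approx -1.2333 \cdot 10^{-5}$)
$\sqrt{a + 42883} = \sqrt{- \frac{1}{81084} + 42883} = \sqrt{\frac{3477125171}{81084}} = \frac{\sqrt{70484804341341}}{40542}$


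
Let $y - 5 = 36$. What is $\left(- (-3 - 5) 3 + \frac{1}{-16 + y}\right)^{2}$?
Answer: $\frac{361201}{625} \approx 577.92$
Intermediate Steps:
$y = 41$ ($y = 5 + 36 = 41$)
$\left(- (-3 - 5) 3 + \frac{1}{-16 + y}\right)^{2} = \left(- (-3 - 5) 3 + \frac{1}{-16 + 41}\right)^{2} = \left(\left(-1\right) \left(-8\right) 3 + \frac{1}{25}\right)^{2} = \left(8 \cdot 3 + \frac{1}{25}\right)^{2} = \left(24 + \frac{1}{25}\right)^{2} = \left(\frac{601}{25}\right)^{2} = \frac{361201}{625}$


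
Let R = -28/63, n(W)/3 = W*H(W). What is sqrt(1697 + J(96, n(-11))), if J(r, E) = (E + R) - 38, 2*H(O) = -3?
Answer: sqrt(61490)/6 ≈ 41.329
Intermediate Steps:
H(O) = -3/2 (H(O) = (1/2)*(-3) = -3/2)
n(W) = -9*W/2 (n(W) = 3*(W*(-3/2)) = 3*(-3*W/2) = -9*W/2)
R = -4/9 (R = -28*1/63 = -4/9 ≈ -0.44444)
J(r, E) = -346/9 + E (J(r, E) = (E - 4/9) - 38 = (-4/9 + E) - 38 = -346/9 + E)
sqrt(1697 + J(96, n(-11))) = sqrt(1697 + (-346/9 - 9/2*(-11))) = sqrt(1697 + (-346/9 + 99/2)) = sqrt(1697 + 199/18) = sqrt(30745/18) = sqrt(61490)/6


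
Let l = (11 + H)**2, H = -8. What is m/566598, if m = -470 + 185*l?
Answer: 1195/566598 ≈ 0.0021091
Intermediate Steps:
l = 9 (l = (11 - 8)**2 = 3**2 = 9)
m = 1195 (m = -470 + 185*9 = -470 + 1665 = 1195)
m/566598 = 1195/566598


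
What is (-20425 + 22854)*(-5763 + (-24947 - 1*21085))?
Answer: -125810055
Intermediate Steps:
(-20425 + 22854)*(-5763 + (-24947 - 1*21085)) = 2429*(-5763 + (-24947 - 21085)) = 2429*(-5763 - 46032) = 2429*(-51795) = -125810055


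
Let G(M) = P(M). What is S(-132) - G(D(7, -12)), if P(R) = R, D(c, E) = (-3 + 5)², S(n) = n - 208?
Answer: -344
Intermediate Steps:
S(n) = -208 + n
D(c, E) = 4 (D(c, E) = 2² = 4)
G(M) = M
S(-132) - G(D(7, -12)) = (-208 - 132) - 1*4 = -340 - 4 = -344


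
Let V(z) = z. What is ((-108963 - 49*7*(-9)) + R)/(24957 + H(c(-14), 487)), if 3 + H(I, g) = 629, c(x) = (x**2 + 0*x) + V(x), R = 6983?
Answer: -98893/25583 ≈ -3.8656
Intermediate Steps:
c(x) = x + x**2 (c(x) = (x**2 + 0*x) + x = (x**2 + 0) + x = x**2 + x = x + x**2)
H(I, g) = 626 (H(I, g) = -3 + 629 = 626)
((-108963 - 49*7*(-9)) + R)/(24957 + H(c(-14), 487)) = ((-108963 - 49*7*(-9)) + 6983)/(24957 + 626) = ((-108963 - 343*(-9)) + 6983)/25583 = ((-108963 - 1*(-3087)) + 6983)*(1/25583) = ((-108963 + 3087) + 6983)*(1/25583) = (-105876 + 6983)*(1/25583) = -98893*1/25583 = -98893/25583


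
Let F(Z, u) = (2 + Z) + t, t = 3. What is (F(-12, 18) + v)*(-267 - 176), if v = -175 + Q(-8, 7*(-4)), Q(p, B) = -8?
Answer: 84170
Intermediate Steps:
F(Z, u) = 5 + Z (F(Z, u) = (2 + Z) + 3 = 5 + Z)
v = -183 (v = -175 - 8 = -183)
(F(-12, 18) + v)*(-267 - 176) = ((5 - 12) - 183)*(-267 - 176) = (-7 - 183)*(-443) = -190*(-443) = 84170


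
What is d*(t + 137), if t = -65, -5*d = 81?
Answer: -5832/5 ≈ -1166.4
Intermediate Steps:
d = -81/5 (d = -⅕*81 = -81/5 ≈ -16.200)
d*(t + 137) = -81*(-65 + 137)/5 = -81/5*72 = -5832/5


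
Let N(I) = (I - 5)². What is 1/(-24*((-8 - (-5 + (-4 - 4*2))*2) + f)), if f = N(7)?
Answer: -1/720 ≈ -0.0013889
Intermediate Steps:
N(I) = (-5 + I)²
f = 4 (f = (-5 + 7)² = 2² = 4)
1/(-24*((-8 - (-5 + (-4 - 4*2))*2) + f)) = 1/(-24*((-8 - (-5 + (-4 - 4*2))*2) + 4)) = 1/(-24*((-8 - (-5 + (-4 - 8))*2) + 4)) = 1/(-24*((-8 - (-5 - 12)*2) + 4)) = 1/(-24*((-8 - (-17)*2) + 4)) = 1/(-24*((-8 - 1*(-34)) + 4)) = 1/(-24*((-8 + 34) + 4)) = 1/(-24*(26 + 4)) = 1/(-24*30) = 1/(-720) = -1/720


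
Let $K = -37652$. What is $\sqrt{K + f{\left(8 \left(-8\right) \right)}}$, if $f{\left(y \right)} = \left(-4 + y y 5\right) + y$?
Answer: $2 i \sqrt{4310} \approx 131.3 i$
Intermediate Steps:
$f{\left(y \right)} = -4 + y + 5 y^{2}$ ($f{\left(y \right)} = \left(-4 + y^{2} \cdot 5\right) + y = \left(-4 + 5 y^{2}\right) + y = -4 + y + 5 y^{2}$)
$\sqrt{K + f{\left(8 \left(-8\right) \right)}} = \sqrt{-37652 + \left(-4 + 8 \left(-8\right) + 5 \left(8 \left(-8\right)\right)^{2}\right)} = \sqrt{-37652 - \left(68 - 20480\right)} = \sqrt{-37652 - -20412} = \sqrt{-37652 + 20412} = \sqrt{-17240} = 2 i \sqrt{4310}$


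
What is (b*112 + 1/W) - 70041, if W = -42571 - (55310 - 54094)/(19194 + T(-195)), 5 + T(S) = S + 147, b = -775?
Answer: -127802316574548/814852727 ≈ -1.5684e+5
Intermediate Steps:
T(S) = 142 + S (T(S) = -5 + (S + 147) = -5 + (147 + S) = 142 + S)
W = -814852727/19141 (W = -42571 - (55310 - 54094)/(19194 + (142 - 195)) = -42571 - 1216/(19194 - 53) = -42571 - 1216/19141 = -814852727/19141 ≈ -42571.)
(b*112 + 1/W) - 70041 = (-775*112 + 1/(-814852727/19141)) - 70041 = (-86800 - 19141/814852727) - 70041 = -70729216722741/814852727 - 70041 = -127802316574548/814852727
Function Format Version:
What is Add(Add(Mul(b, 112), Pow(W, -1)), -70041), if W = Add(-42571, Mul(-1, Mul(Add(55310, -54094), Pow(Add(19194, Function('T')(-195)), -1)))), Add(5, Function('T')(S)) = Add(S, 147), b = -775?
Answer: Rational(-127802316574548, 814852727) ≈ -1.5684e+5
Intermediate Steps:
Function('T')(S) = Add(142, S) (Function('T')(S) = Add(-5, Add(S, 147)) = Add(-5, Add(147, S)) = Add(142, S))
W = Rational(-814852727, 19141) (W = Add(-42571, Mul(-1, Mul(Add(55310, -54094), Pow(Add(19194, Add(142, -195)), -1)))) = Add(-42571, Mul(-1, Mul(1216, Pow(Add(19194, -53), -1)))) = Add(-42571, Mul(-1, Mul(1216, Pow(19141, -1)))) = Add(-42571, Mul(-1, Mul(1216, Rational(1, 19141)))) = Add(-42571, Mul(-1, Rational(1216, 19141))) = Add(-42571, Rational(-1216, 19141)) = Rational(-814852727, 19141) ≈ -42571.)
Add(Add(Mul(b, 112), Pow(W, -1)), -70041) = Add(Add(Mul(-775, 112), Pow(Rational(-814852727, 19141), -1)), -70041) = Add(Add(-86800, Rational(-19141, 814852727)), -70041) = Add(Rational(-70729216722741, 814852727), -70041) = Rational(-127802316574548, 814852727)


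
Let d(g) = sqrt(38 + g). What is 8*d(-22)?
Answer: 32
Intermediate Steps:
8*d(-22) = 8*sqrt(38 - 22) = 8*sqrt(16) = 8*4 = 32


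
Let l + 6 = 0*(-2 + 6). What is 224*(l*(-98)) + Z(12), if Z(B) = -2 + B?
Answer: 131722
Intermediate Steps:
l = -6 (l = -6 + 0*(-2 + 6) = -6 + 0*4 = -6 + 0 = -6)
224*(l*(-98)) + Z(12) = 224*(-6*(-98)) + (-2 + 12) = 224*588 + 10 = 131712 + 10 = 131722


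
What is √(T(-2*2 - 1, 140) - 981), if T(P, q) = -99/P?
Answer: 3*I*√2670/5 ≈ 31.003*I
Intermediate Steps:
√(T(-2*2 - 1, 140) - 981) = √(-99/(-2*2 - 1) - 981) = √(-99/(-4 - 1) - 981) = √(-99/(-5) - 981) = √(-99*(-⅕) - 981) = √(99/5 - 981) = √(-4806/5) = 3*I*√2670/5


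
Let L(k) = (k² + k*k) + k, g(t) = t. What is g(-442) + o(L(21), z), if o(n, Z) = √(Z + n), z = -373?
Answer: -442 + √530 ≈ -418.98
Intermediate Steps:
L(k) = k + 2*k² (L(k) = (k² + k²) + k = 2*k² + k = k + 2*k²)
g(-442) + o(L(21), z) = -442 + √(-373 + 21*(1 + 2*21)) = -442 + √(-373 + 21*(1 + 42)) = -442 + √(-373 + 21*43) = -442 + √(-373 + 903) = -442 + √530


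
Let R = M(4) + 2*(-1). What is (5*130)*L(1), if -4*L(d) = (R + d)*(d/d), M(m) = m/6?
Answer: 325/6 ≈ 54.167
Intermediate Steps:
M(m) = m/6 (M(m) = m*(1/6) = m/6)
R = -4/3 (R = (1/6)*4 + 2*(-1) = 2/3 - 2 = -4/3 ≈ -1.3333)
L(d) = 1/3 - d/4 (L(d) = -(-4/3 + d)*d/d/4 = -(-4/3 + d)/4 = 1/3 - d/4)
(5*130)*L(1) = (5*130)*(1/3 - 1/4*1) = 650*(1/3 - 1/4) = 650*(1/12) = 325/6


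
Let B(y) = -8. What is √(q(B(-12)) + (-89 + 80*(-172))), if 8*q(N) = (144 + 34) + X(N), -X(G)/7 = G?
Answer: I*√55279/2 ≈ 117.56*I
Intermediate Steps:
X(G) = -7*G
q(N) = 89/4 - 7*N/8 (q(N) = ((144 + 34) - 7*N)/8 = (178 - 7*N)/8 = 89/4 - 7*N/8)
√(q(B(-12)) + (-89 + 80*(-172))) = √((89/4 - 7/8*(-8)) + (-89 + 80*(-172))) = √((89/4 + 7) + (-89 - 13760)) = √(117/4 - 13849) = √(-55279/4) = I*√55279/2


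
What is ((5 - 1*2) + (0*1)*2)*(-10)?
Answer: -30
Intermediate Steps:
((5 - 1*2) + (0*1)*2)*(-10) = ((5 - 2) + 0*2)*(-10) = (3 + 0)*(-10) = 3*(-10) = -30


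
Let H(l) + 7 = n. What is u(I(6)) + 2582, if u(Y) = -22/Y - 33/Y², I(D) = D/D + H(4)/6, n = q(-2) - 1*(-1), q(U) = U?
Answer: 2351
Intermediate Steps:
n = -1 (n = -2 - 1*(-1) = -2 + 1 = -1)
H(l) = -8 (H(l) = -7 - 1 = -8)
I(D) = -⅓ (I(D) = D/D - 8/6 = 1 - 8*⅙ = 1 - 4/3 = -⅓)
u(Y) = -33/Y² - 22/Y (u(Y) = -22/Y - 33/Y² = -33/Y² - 22/Y)
u(I(6)) + 2582 = 11*(-3 - 2*(-⅓))/(-⅓)² + 2582 = 11*9*(-3 + ⅔) + 2582 = 11*9*(-7/3) + 2582 = -231 + 2582 = 2351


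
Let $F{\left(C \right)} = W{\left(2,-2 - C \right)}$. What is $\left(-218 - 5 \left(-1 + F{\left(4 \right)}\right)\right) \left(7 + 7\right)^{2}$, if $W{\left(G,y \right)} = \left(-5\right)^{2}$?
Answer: $-66248$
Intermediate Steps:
$W{\left(G,y \right)} = 25$
$F{\left(C \right)} = 25$
$\left(-218 - 5 \left(-1 + F{\left(4 \right)}\right)\right) \left(7 + 7\right)^{2} = \left(-218 - 5 \left(-1 + 25\right)\right) \left(7 + 7\right)^{2} = \left(-218 - 120\right) 14^{2} = \left(-218 - 120\right) 196 = \left(-338\right) 196 = -66248$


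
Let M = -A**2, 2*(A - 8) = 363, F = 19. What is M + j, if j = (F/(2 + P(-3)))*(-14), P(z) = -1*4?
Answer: -143109/4 ≈ -35777.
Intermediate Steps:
P(z) = -4
A = 379/2 (A = 8 + (1/2)*363 = 8 + 363/2 = 379/2 ≈ 189.50)
j = 133 (j = (19/(2 - 4))*(-14) = (19/(-2))*(-14) = (19*(-1/2))*(-14) = -19/2*(-14) = 133)
M = -143641/4 (M = -(379/2)**2 = -1*143641/4 = -143641/4 ≈ -35910.)
M + j = -143641/4 + 133 = -143109/4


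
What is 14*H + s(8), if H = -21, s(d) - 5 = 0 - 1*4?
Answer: -293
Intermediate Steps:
s(d) = 1 (s(d) = 5 + (0 - 1*4) = 5 + (0 - 4) = 5 - 4 = 1)
14*H + s(8) = 14*(-21) + 1 = -294 + 1 = -293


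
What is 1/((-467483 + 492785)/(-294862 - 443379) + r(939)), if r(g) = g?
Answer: 738241/693182997 ≈ 0.0010650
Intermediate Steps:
1/((-467483 + 492785)/(-294862 - 443379) + r(939)) = 1/((-467483 + 492785)/(-294862 - 443379) + 939) = 1/(25302/(-738241) + 939) = 1/(25302*(-1/738241) + 939) = 1/(-25302/738241 + 939) = 1/(693182997/738241) = 738241/693182997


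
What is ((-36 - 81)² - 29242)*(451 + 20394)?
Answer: -324202285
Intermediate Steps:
((-36 - 81)² - 29242)*(451 + 20394) = ((-117)² - 29242)*20845 = (13689 - 29242)*20845 = -15553*20845 = -324202285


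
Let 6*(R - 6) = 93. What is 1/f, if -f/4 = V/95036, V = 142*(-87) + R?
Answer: 47518/24665 ≈ 1.9265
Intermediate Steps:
R = 43/2 (R = 6 + (1/6)*93 = 6 + 31/2 = 43/2 ≈ 21.500)
V = -24665/2 (V = 142*(-87) + 43/2 = -12354 + 43/2 = -24665/2 ≈ -12333.)
f = 24665/47518 (f = -(-49330)/95036 = -4*(-24665/190072) = 24665/47518 ≈ 0.51907)
1/f = 1/(24665/47518) = 47518/24665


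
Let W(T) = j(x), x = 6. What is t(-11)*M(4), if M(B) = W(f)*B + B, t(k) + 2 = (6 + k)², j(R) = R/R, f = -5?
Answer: 184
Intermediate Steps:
j(R) = 1
W(T) = 1
t(k) = -2 + (6 + k)²
M(B) = 2*B (M(B) = 1*B + B = B + B = 2*B)
t(-11)*M(4) = (-2 + (6 - 11)²)*(2*4) = (-2 + (-5)²)*8 = (-2 + 25)*8 = 23*8 = 184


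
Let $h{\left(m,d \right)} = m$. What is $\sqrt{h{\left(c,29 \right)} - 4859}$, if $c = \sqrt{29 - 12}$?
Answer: $\sqrt{-4859 + \sqrt{17}} \approx 69.677 i$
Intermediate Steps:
$c = \sqrt{17} \approx 4.1231$
$\sqrt{h{\left(c,29 \right)} - 4859} = \sqrt{\sqrt{17} - 4859} = \sqrt{-4859 + \sqrt{17}}$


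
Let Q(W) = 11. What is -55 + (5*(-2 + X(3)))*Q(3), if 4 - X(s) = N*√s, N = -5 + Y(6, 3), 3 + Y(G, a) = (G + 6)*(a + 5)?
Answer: 55 - 4840*√3 ≈ -8328.1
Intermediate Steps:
Y(G, a) = -3 + (5 + a)*(6 + G) (Y(G, a) = -3 + (G + 6)*(a + 5) = -3 + (6 + G)*(5 + a) = -3 + (5 + a)*(6 + G))
N = 88 (N = -5 + (27 + 5*6 + 6*3 + 6*3) = -5 + (27 + 30 + 18 + 18) = -5 + 93 = 88)
X(s) = 4 - 88*√s
-55 + (5*(-2 + X(3)))*Q(3) = -55 + (5*(-2 + (4 - 88*√3)))*11 = -55 + (5*(2 - 88*√3))*11 = -55 + (10 - 440*√3)*11 = -55 + (110 - 4840*√3) = 55 - 4840*√3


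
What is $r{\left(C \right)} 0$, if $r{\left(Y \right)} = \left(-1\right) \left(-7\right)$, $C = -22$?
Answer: $0$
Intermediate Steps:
$r{\left(Y \right)} = 7$
$r{\left(C \right)} 0 = 7 \cdot 0 = 0$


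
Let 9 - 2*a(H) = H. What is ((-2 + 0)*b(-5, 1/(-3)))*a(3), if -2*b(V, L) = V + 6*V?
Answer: -105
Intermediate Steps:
a(H) = 9/2 - H/2
b(V, L) = -7*V/2 (b(V, L) = -(V + 6*V)/2 = -7*V/2)
((-2 + 0)*b(-5, 1/(-3)))*a(3) = ((-2 + 0)*(-7/2*(-5)))*(9/2 - ½*3) = (-2*35/2)*(9/2 - 3/2) = -35*3 = -105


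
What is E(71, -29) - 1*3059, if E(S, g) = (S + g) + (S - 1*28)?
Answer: -2974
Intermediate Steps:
E(S, g) = -28 + g + 2*S (E(S, g) = (S + g) + (S - 28) = (S + g) + (-28 + S) = -28 + g + 2*S)
E(71, -29) - 1*3059 = (-28 - 29 + 2*71) - 1*3059 = (-28 - 29 + 142) - 3059 = 85 - 3059 = -2974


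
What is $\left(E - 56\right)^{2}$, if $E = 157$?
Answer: $10201$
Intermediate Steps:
$\left(E - 56\right)^{2} = \left(157 - 56\right)^{2} = 101^{2} = 10201$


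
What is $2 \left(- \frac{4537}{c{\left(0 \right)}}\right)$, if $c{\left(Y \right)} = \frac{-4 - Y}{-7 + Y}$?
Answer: $- \frac{31759}{2} \approx -15880.0$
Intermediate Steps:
$2 \left(- \frac{4537}{c{\left(0 \right)}}\right) = 2 \left(- \frac{4537}{\frac{1}{-7 + 0} \left(-4 - 0\right)}\right) = 2 \left(- \frac{4537}{\frac{1}{-7} \left(-4 + 0\right)}\right) = 2 \left(- \frac{4537}{\left(- \frac{1}{7}\right) \left(-4\right)}\right) = 2 \left(- \frac{4537}{\frac{4}{7}}\right) = 2 \left(\left(-4537\right) \frac{7}{4}\right) = 2 \left(- \frac{31759}{4}\right) = - \frac{31759}{2}$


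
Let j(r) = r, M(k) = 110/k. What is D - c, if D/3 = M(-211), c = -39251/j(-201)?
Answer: -8348291/42411 ≈ -196.84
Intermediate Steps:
c = 39251/201 (c = -39251/(-201) = -39251*(-1/201) = 39251/201 ≈ 195.28)
D = -330/211 (D = 3*(110/(-211)) = 3*(110*(-1/211)) = 3*(-110/211) = -330/211 ≈ -1.5640)
D - c = -330/211 - 1*39251/201 = -330/211 - 39251/201 = -8348291/42411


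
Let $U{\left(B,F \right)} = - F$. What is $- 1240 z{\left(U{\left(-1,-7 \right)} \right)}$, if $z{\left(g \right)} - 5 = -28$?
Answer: $28520$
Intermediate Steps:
$z{\left(g \right)} = -23$ ($z{\left(g \right)} = 5 - 28 = -23$)
$- 1240 z{\left(U{\left(-1,-7 \right)} \right)} = \left(-1240\right) \left(-23\right) = 28520$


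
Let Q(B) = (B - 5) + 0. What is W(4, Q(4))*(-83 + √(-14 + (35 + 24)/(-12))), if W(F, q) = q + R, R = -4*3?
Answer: 1079 - 13*I*√681/6 ≈ 1079.0 - 56.541*I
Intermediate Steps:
R = -12
Q(B) = -5 + B (Q(B) = (-5 + B) + 0 = -5 + B)
W(F, q) = -12 + q (W(F, q) = q - 12 = -12 + q)
W(4, Q(4))*(-83 + √(-14 + (35 + 24)/(-12))) = (-12 + (-5 + 4))*(-83 + √(-14 + (35 + 24)/(-12))) = (-12 - 1)*(-83 + √(-14 + 59*(-1/12))) = -13*(-83 + √(-14 - 59/12)) = -13*(-83 + √(-227/12)) = -13*(-83 + I*√681/6) = 1079 - 13*I*√681/6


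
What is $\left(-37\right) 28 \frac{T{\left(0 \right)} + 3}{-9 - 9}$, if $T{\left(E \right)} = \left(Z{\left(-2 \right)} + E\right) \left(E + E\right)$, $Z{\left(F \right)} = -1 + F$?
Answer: $\frac{518}{3} \approx 172.67$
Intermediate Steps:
$T{\left(E \right)} = 2 E \left(-3 + E\right)$ ($T{\left(E \right)} = \left(\left(-1 - 2\right) + E\right) \left(E + E\right) = \left(-3 + E\right) 2 E = 2 E \left(-3 + E\right)$)
$\left(-37\right) 28 \frac{T{\left(0 \right)} + 3}{-9 - 9} = \left(-37\right) 28 \frac{2 \cdot 0 \left(-3 + 0\right) + 3}{-9 - 9} = - 1036 \frac{2 \cdot 0 \left(-3\right) + 3}{-18} = - 1036 \left(0 + 3\right) \left(- \frac{1}{18}\right) = - 1036 \cdot 3 \left(- \frac{1}{18}\right) = \left(-1036\right) \left(- \frac{1}{6}\right) = \frac{518}{3}$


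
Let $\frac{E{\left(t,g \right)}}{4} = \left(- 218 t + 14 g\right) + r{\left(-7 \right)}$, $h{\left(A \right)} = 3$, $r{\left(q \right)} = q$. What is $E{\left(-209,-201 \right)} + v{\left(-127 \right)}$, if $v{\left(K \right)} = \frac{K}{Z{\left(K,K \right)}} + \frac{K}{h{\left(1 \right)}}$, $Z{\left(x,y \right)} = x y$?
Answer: $\frac{65121152}{381} \approx 1.7092 \cdot 10^{5}$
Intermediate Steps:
$v{\left(K \right)} = \frac{1}{K} + \frac{K}{3}$ ($v{\left(K \right)} = \frac{K}{K K} + \frac{K}{3} = \frac{K}{K^{2}} + K \frac{1}{3} = \frac{K}{K^{2}} + \frac{K}{3} = \frac{1}{K} + \frac{K}{3}$)
$E{\left(t,g \right)} = -28 - 872 t + 56 g$ ($E{\left(t,g \right)} = 4 \left(\left(- 218 t + 14 g\right) - 7\right) = 4 \left(-7 - 218 t + 14 g\right) = -28 - 872 t + 56 g$)
$E{\left(-209,-201 \right)} + v{\left(-127 \right)} = \left(-28 - -182248 + 56 \left(-201\right)\right) + \left(\frac{1}{-127} + \frac{1}{3} \left(-127\right)\right) = \left(-28 + 182248 - 11256\right) - \frac{16132}{381} = 170964 - \frac{16132}{381} = \frac{65121152}{381}$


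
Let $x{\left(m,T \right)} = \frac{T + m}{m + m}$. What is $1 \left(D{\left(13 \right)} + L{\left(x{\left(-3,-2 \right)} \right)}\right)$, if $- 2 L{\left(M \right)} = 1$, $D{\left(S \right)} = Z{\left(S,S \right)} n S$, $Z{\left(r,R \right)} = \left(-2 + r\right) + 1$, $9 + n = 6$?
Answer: $- \frac{937}{2} \approx -468.5$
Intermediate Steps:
$n = -3$ ($n = -9 + 6 = -3$)
$Z{\left(r,R \right)} = -1 + r$
$D{\left(S \right)} = S \left(3 - 3 S\right)$ ($D{\left(S \right)} = \left(-1 + S\right) \left(-3\right) S = \left(3 - 3 S\right) S = S \left(3 - 3 S\right)$)
$x{\left(m,T \right)} = \frac{T + m}{2 m}$
$L{\left(M \right)} = - \frac{1}{2}$ ($L{\left(M \right)} = \left(- \frac{1}{2}\right) 1 = - \frac{1}{2}$)
$1 \left(D{\left(13 \right)} + L{\left(x{\left(-3,-2 \right)} \right)}\right) = 1 \left(3 \cdot 13 \left(1 - 13\right) - \frac{1}{2}\right) = 1 \left(3 \cdot 13 \left(-12\right) - \frac{1}{2}\right) = 1 \left(-468 - \frac{1}{2}\right) = 1 \left(- \frac{937}{2}\right) = - \frac{937}{2}$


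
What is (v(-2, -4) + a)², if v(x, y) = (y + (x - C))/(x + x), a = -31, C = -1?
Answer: 14161/16 ≈ 885.06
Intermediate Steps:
v(x, y) = (1 + x + y)/(2*x) (v(x, y) = (y + (x - 1*(-1)))/(x + x) = (y + (x + 1))/((2*x)) = (y + (1 + x))*(1/(2*x)) = (1 + x + y)*(1/(2*x)) = (1 + x + y)/(2*x))
(v(-2, -4) + a)² = ((½)*(1 - 2 - 4)/(-2) - 31)² = ((½)*(-½)*(-5) - 31)² = (5/4 - 31)² = (-119/4)² = 14161/16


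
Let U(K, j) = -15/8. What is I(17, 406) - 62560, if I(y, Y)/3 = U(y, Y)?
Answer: -500525/8 ≈ -62566.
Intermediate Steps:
U(K, j) = -15/8 (U(K, j) = -15*⅛ = -15/8)
I(y, Y) = -45/8 (I(y, Y) = 3*(-15/8) = -45/8)
I(17, 406) - 62560 = -45/8 - 62560 = -500525/8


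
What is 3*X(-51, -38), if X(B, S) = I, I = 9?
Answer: 27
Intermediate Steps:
X(B, S) = 9
3*X(-51, -38) = 3*9 = 27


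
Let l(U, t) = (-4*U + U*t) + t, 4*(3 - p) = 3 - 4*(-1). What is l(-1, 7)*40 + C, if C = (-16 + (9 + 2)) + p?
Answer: 625/4 ≈ 156.25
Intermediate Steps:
p = 5/4 (p = 3 - (3 - 4*(-1))/4 = 3 - (3 + 4)/4 = 3 - 1/4*7 = 3 - 7/4 = 5/4 ≈ 1.2500)
C = -15/4 (C = (-16 + (9 + 2)) + 5/4 = (-16 + 11) + 5/4 = -5 + 5/4 = -15/4 ≈ -3.7500)
l(U, t) = t - 4*U + U*t
l(-1, 7)*40 + C = (7 - 4*(-1) - 1*7)*40 - 15/4 = (7 + 4 - 7)*40 - 15/4 = 4*40 - 15/4 = 160 - 15/4 = 625/4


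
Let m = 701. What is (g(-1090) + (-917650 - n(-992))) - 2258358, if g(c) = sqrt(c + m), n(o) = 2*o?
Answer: -3174024 + I*sqrt(389) ≈ -3.174e+6 + 19.723*I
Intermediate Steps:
g(c) = sqrt(701 + c) (g(c) = sqrt(c + 701) = sqrt(701 + c))
(g(-1090) + (-917650 - n(-992))) - 2258358 = (sqrt(701 - 1090) + (-917650 - 2*(-992))) - 2258358 = (sqrt(-389) + (-917650 - 1*(-1984))) - 2258358 = (I*sqrt(389) + (-917650 + 1984)) - 2258358 = (I*sqrt(389) - 915666) - 2258358 = (-915666 + I*sqrt(389)) - 2258358 = -3174024 + I*sqrt(389)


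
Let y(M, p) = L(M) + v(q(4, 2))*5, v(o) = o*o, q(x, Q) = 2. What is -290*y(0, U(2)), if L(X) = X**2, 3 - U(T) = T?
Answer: -5800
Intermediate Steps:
v(o) = o**2
U(T) = 3 - T
y(M, p) = 20 + M**2 (y(M, p) = M**2 + 2**2*5 = M**2 + 4*5 = M**2 + 20 = 20 + M**2)
-290*y(0, U(2)) = -290*(20 + 0**2) = -290*(20 + 0) = -290*20 = -5800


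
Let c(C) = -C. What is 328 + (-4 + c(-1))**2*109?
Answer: 1309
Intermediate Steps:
328 + (-4 + c(-1))**2*109 = 328 + (-4 - 1*(-1))**2*109 = 328 + (-4 + 1)**2*109 = 328 + (-3)**2*109 = 328 + 9*109 = 328 + 981 = 1309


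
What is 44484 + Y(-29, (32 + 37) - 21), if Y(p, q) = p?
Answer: 44455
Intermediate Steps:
44484 + Y(-29, (32 + 37) - 21) = 44484 - 29 = 44455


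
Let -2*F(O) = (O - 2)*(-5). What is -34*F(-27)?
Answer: 2465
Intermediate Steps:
F(O) = -5 + 5*O/2 (F(O) = -(O - 2)*(-5)/2 = -(-2 + O)*(-5)/2 = -(10 - 5*O)/2 = -5 + 5*O/2)
-34*F(-27) = -34*(-5 + (5/2)*(-27)) = -34*(-5 - 135/2) = -34*(-145/2) = 2465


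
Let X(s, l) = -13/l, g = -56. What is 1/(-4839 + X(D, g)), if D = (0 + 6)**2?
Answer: -56/270971 ≈ -0.00020666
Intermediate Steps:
D = 36 (D = 6**2 = 36)
1/(-4839 + X(D, g)) = 1/(-4839 - 13/(-56)) = 1/(-4839 - 13*(-1/56)) = 1/(-4839 + 13/56) = 1/(-270971/56) = -56/270971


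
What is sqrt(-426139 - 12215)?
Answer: 21*I*sqrt(994) ≈ 662.08*I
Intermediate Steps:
sqrt(-426139 - 12215) = sqrt(-438354) = 21*I*sqrt(994)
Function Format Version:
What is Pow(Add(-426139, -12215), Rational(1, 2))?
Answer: Mul(21, I, Pow(994, Rational(1, 2))) ≈ Mul(662.08, I)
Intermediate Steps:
Pow(Add(-426139, -12215), Rational(1, 2)) = Pow(-438354, Rational(1, 2)) = Mul(21, I, Pow(994, Rational(1, 2)))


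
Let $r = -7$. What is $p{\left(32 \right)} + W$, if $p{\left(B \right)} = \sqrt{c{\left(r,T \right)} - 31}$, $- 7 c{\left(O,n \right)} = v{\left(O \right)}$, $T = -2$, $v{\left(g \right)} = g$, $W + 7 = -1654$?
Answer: $-1661 + i \sqrt{30} \approx -1661.0 + 5.4772 i$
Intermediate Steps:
$W = -1661$ ($W = -7 - 1654 = -1661$)
$c{\left(O,n \right)} = - \frac{O}{7}$
$p{\left(B \right)} = i \sqrt{30}$ ($p{\left(B \right)} = \sqrt{\left(- \frac{1}{7}\right) \left(-7\right) - 31} = \sqrt{1 - 31} = \sqrt{-30} = i \sqrt{30}$)
$p{\left(32 \right)} + W = i \sqrt{30} - 1661 = -1661 + i \sqrt{30}$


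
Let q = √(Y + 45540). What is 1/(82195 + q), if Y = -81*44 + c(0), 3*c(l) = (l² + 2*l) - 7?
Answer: 246585/20267928154 - √377763/20267928154 ≈ 1.2136e-5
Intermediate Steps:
c(l) = -7/3 + l²/3 + 2*l/3 (c(l) = ((l² + 2*l) - 7)/3 = (-7 + l² + 2*l)/3 = -7/3 + l²/3 + 2*l/3)
Y = -10699/3 (Y = -81*44 + (-7/3 + (⅓)*0² + (⅔)*0) = -3564 + (-7/3 + (⅓)*0 + 0) = -3564 + (-7/3 + 0 + 0) = -3564 - 7/3 = -10699/3 ≈ -3566.3)
q = √377763/3 (q = √(-10699/3 + 45540) = √(125921/3) = √377763/3 ≈ 204.87)
1/(82195 + q) = 1/(82195 + √377763/3)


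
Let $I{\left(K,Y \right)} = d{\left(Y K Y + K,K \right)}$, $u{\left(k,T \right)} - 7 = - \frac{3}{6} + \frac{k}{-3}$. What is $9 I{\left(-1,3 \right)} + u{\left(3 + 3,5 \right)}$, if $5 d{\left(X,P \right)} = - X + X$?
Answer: $\frac{9}{2} \approx 4.5$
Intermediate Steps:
$u{\left(k,T \right)} = \frac{13}{2} - \frac{k}{3}$ ($u{\left(k,T \right)} = 7 + \left(- \frac{3}{6} + \frac{k}{-3}\right) = 7 + \left(\left(-3\right) \frac{1}{6} + k \left(- \frac{1}{3}\right)\right) = 7 - \left(\frac{1}{2} + \frac{k}{3}\right) = \frac{13}{2} - \frac{k}{3}$)
$d{\left(X,P \right)} = 0$ ($d{\left(X,P \right)} = \frac{- X + X}{5} = \frac{1}{5} \cdot 0 = 0$)
$I{\left(K,Y \right)} = 0$
$9 I{\left(-1,3 \right)} + u{\left(3 + 3,5 \right)} = 9 \cdot 0 + \left(\frac{13}{2} - \frac{3 + 3}{3}\right) = 0 + \left(\frac{13}{2} - 2\right) = 0 + \frac{9}{2} = \frac{9}{2}$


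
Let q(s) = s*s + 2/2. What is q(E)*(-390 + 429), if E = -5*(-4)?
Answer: 15639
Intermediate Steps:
E = 20
q(s) = 1 + s² (q(s) = s² + 2*(½) = s² + 1 = 1 + s²)
q(E)*(-390 + 429) = (1 + 20²)*(-390 + 429) = (1 + 400)*39 = 401*39 = 15639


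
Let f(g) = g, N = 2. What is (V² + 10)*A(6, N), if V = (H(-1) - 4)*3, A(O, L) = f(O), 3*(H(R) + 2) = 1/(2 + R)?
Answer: 1794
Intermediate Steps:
H(R) = -2 + 1/(3*(2 + R))
A(O, L) = O
V = -17 (V = ((-11 - 6*(-1))/(3*(2 - 1)) - 4)*3 = ((⅓)*(-11 + 6)/1 - 4)*3 = ((⅓)*1*(-5) - 4)*3 = (-5/3 - 4)*3 = -17/3*3 = -17)
(V² + 10)*A(6, N) = ((-17)² + 10)*6 = (289 + 10)*6 = 299*6 = 1794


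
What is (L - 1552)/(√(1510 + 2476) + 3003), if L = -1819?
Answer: -10123113/9014023 + 3371*√3986/9014023 ≈ -1.0994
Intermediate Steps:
(L - 1552)/(√(1510 + 2476) + 3003) = (-1819 - 1552)/(√(1510 + 2476) + 3003) = -3371/(√3986 + 3003) = -3371/(3003 + √3986)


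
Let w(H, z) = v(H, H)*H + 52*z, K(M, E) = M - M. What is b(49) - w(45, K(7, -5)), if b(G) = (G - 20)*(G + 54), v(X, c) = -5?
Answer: 3212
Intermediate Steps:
b(G) = (-20 + G)*(54 + G)
K(M, E) = 0
w(H, z) = -5*H + 52*z
b(49) - w(45, K(7, -5)) = (-1080 + 49**2 + 34*49) - (-5*45 + 52*0) = (-1080 + 2401 + 1666) - (-225 + 0) = 2987 - 1*(-225) = 2987 + 225 = 3212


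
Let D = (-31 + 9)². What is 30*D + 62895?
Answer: 77415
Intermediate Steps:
D = 484 (D = (-22)² = 484)
30*D + 62895 = 30*484 + 62895 = 14520 + 62895 = 77415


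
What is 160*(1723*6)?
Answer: 1654080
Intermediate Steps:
160*(1723*6) = 160*10338 = 1654080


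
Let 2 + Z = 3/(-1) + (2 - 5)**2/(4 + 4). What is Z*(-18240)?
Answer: 70680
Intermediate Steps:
Z = -31/8 (Z = -2 + (3/(-1) + (2 - 5)**2/(4 + 4)) = -2 + (3*(-1) + (-3)**2/8) = -2 + (-3 + 9*(1/8)) = -2 + (-3 + 9/8) = -2 - 15/8 = -31/8 ≈ -3.8750)
Z*(-18240) = -31/8*(-18240) = 70680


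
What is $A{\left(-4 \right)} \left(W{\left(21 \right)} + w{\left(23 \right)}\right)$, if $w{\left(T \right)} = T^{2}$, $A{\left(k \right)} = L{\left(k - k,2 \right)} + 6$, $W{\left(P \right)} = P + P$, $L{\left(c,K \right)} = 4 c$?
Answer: $3426$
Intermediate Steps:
$W{\left(P \right)} = 2 P$
$A{\left(k \right)} = 6$ ($A{\left(k \right)} = 4 \left(k - k\right) + 6 = 4 \cdot 0 + 6 = 0 + 6 = 6$)
$A{\left(-4 \right)} \left(W{\left(21 \right)} + w{\left(23 \right)}\right) = 6 \left(2 \cdot 21 + 23^{2}\right) = 6 \left(42 + 529\right) = 6 \cdot 571 = 3426$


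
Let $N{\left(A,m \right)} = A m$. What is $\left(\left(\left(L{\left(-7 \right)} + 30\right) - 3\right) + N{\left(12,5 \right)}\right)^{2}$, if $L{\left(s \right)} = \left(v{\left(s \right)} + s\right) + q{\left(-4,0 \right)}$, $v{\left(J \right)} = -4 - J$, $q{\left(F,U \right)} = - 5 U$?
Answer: $6889$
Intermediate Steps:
$L{\left(s \right)} = -4$ ($L{\left(s \right)} = \left(\left(-4 - s\right) + s\right) - 0 = -4 + 0 = -4$)
$\left(\left(\left(L{\left(-7 \right)} + 30\right) - 3\right) + N{\left(12,5 \right)}\right)^{2} = \left(\left(\left(-4 + 30\right) - 3\right) + 12 \cdot 5\right)^{2} = \left(\left(26 - 3\right) + 60\right)^{2} = \left(23 + 60\right)^{2} = 83^{2} = 6889$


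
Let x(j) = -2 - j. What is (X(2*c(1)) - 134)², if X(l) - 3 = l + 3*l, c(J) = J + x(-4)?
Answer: 11449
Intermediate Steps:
c(J) = 2 + J (c(J) = J + (-2 - 1*(-4)) = J + (-2 + 4) = J + 2 = 2 + J)
X(l) = 3 + 4*l (X(l) = 3 + (l + 3*l) = 3 + 4*l)
(X(2*c(1)) - 134)² = ((3 + 4*(2*(2 + 1))) - 134)² = ((3 + 4*(2*3)) - 134)² = ((3 + 4*6) - 134)² = ((3 + 24) - 134)² = (27 - 134)² = (-107)² = 11449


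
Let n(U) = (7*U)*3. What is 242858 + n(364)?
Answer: 250502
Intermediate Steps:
n(U) = 21*U
242858 + n(364) = 242858 + 21*364 = 242858 + 7644 = 250502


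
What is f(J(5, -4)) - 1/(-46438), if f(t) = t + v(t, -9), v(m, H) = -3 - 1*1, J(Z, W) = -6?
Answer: -464379/46438 ≈ -10.000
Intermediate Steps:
v(m, H) = -4 (v(m, H) = -3 - 1 = -4)
f(t) = -4 + t (f(t) = t - 4 = -4 + t)
f(J(5, -4)) - 1/(-46438) = (-4 - 6) - 1/(-46438) = -10 - 1*(-1/46438) = -10 + 1/46438 = -464379/46438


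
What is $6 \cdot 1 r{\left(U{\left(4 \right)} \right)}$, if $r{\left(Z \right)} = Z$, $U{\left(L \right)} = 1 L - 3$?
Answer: $6$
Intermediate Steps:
$U{\left(L \right)} = -3 + L$ ($U{\left(L \right)} = L - 3 = -3 + L$)
$6 \cdot 1 r{\left(U{\left(4 \right)} \right)} = 6 \cdot 1 \left(-3 + 4\right) = 6 \cdot 1 = 6$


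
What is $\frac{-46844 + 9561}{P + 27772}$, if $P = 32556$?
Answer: $- \frac{37283}{60328} \approx -0.618$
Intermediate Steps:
$\frac{-46844 + 9561}{P + 27772} = \frac{-46844 + 9561}{32556 + 27772} = - \frac{37283}{60328}$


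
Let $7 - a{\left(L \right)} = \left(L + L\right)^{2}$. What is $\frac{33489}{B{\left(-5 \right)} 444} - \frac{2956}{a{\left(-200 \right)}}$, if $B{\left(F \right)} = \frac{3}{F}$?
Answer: $- \frac{2976232277}{23678964} \approx -125.69$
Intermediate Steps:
$a{\left(L \right)} = 7 - 4 L^{2}$ ($a{\left(L \right)} = 7 - \left(L + L\right)^{2} = 7 - \left(2 L\right)^{2} = 7 - 4 L^{2}$)
$\frac{33489}{B{\left(-5 \right)} 444} - \frac{2956}{a{\left(-200 \right)}} = \frac{33489}{\frac{3}{-5} \cdot 444} - \frac{2956}{7 - 4 \left(-200\right)^{2}} = \frac{33489}{3 \left(- \frac{1}{5}\right) 444} - \frac{2956}{7 - 160000} = \frac{33489}{\left(- \frac{3}{5}\right) 444} - \frac{2956}{7 - 160000} = \frac{33489}{- \frac{1332}{5}} - \frac{2956}{-159993} = 33489 \left(- \frac{5}{1332}\right) - - \frac{2956}{159993} = - \frac{18605}{148} + \frac{2956}{159993} = - \frac{2976232277}{23678964}$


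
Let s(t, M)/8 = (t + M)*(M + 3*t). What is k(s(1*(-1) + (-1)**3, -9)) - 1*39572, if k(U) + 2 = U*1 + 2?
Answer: -38252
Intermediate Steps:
s(t, M) = 8*(M + t)*(M + 3*t) (s(t, M) = 8*((t + M)*(M + 3*t)) = 8*((M + t)*(M + 3*t)) = 8*(M + t)*(M + 3*t))
k(U) = U (k(U) = -2 + (U*1 + 2) = -2 + (U + 2) = -2 + (2 + U) = U)
k(s(1*(-1) + (-1)**3, -9)) - 1*39572 = (8*(-9)**2 + 24*(1*(-1) + (-1)**3)**2 + 32*(-9)*(1*(-1) + (-1)**3)) - 1*39572 = (8*81 + 24*(-1 - 1)**2 + 32*(-9)*(-1 - 1)) - 39572 = (648 + 24*(-2)**2 + 32*(-9)*(-2)) - 39572 = (648 + 24*4 + 576) - 39572 = (648 + 96 + 576) - 39572 = 1320 - 39572 = -38252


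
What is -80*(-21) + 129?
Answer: 1809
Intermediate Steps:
-80*(-21) + 129 = 1680 + 129 = 1809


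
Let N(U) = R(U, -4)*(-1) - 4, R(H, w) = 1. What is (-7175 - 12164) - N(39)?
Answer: -19334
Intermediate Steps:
N(U) = -5 (N(U) = 1*(-1) - 4 = -1 - 4 = -5)
(-7175 - 12164) - N(39) = (-7175 - 12164) - 1*(-5) = -19339 + 5 = -19334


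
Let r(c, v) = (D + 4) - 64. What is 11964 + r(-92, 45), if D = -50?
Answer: 11854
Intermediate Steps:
r(c, v) = -110 (r(c, v) = (-50 + 4) - 64 = -46 - 64 = -110)
11964 + r(-92, 45) = 11964 - 110 = 11854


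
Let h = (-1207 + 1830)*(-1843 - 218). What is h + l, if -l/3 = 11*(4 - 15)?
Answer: -1283640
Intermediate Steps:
h = -1284003 (h = 623*(-2061) = -1284003)
l = 363 (l = -33*(4 - 15) = -33*(-11) = -3*(-121) = 363)
h + l = -1284003 + 363 = -1283640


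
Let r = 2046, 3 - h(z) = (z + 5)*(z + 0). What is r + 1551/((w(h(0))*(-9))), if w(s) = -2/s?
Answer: 4609/2 ≈ 2304.5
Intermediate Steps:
h(z) = 3 - z*(5 + z) (h(z) = 3 - (z + 5)*(z + 0) = 3 - (5 + z)*z = 3 - z*(5 + z))
r + 1551/((w(h(0))*(-9))) = 2046 + 1551/((-2/(3 - 1*0² - 5*0)*(-9))) = 2046 + 1551/((-2/(3 - 1*0 + 0)*(-9))) = 2046 + 1551/((-2/(3 + 0 + 0)*(-9))) = 2046 + 1551/((-2/3*(-9))) = 2046 + 1551/((-2*⅓*(-9))) = 2046 + 1551/((-⅔*(-9))) = 2046 + 1551/6 = 2046 + 1551*(⅙) = 2046 + 517/2 = 4609/2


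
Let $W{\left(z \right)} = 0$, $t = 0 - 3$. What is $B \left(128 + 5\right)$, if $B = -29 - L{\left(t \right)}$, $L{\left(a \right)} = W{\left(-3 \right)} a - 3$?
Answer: $-3458$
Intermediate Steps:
$t = -3$ ($t = 0 - 3 = -3$)
$L{\left(a \right)} = -3$ ($L{\left(a \right)} = 0 a - 3 = 0 - 3 = -3$)
$B = -26$ ($B = -29 - -3 = -29 + 3 = -26$)
$B \left(128 + 5\right) = - 26 \left(128 + 5\right) = \left(-26\right) 133 = -3458$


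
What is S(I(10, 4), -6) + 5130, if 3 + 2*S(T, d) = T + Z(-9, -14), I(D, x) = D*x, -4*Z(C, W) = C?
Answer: 41197/8 ≈ 5149.6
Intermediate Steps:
Z(C, W) = -C/4
S(T, d) = -3/8 + T/2 (S(T, d) = -3/2 + (T - ¼*(-9))/2 = -3/2 + (T + 9/4)/2 = -3/2 + (9/4 + T)/2 = -3/2 + (9/8 + T/2) = -3/8 + T/2)
S(I(10, 4), -6) + 5130 = (-3/8 + (10*4)/2) + 5130 = (-3/8 + (½)*40) + 5130 = (-3/8 + 20) + 5130 = 157/8 + 5130 = 41197/8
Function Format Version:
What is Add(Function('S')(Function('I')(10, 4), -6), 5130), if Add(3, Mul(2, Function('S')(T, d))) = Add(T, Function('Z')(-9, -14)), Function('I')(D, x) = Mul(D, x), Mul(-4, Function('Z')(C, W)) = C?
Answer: Rational(41197, 8) ≈ 5149.6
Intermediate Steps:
Function('Z')(C, W) = Mul(Rational(-1, 4), C)
Function('S')(T, d) = Add(Rational(-3, 8), Mul(Rational(1, 2), T)) (Function('S')(T, d) = Add(Rational(-3, 2), Mul(Rational(1, 2), Add(T, Mul(Rational(-1, 4), -9)))) = Add(Rational(-3, 2), Mul(Rational(1, 2), Add(T, Rational(9, 4)))) = Add(Rational(-3, 2), Mul(Rational(1, 2), Add(Rational(9, 4), T))) = Add(Rational(-3, 2), Add(Rational(9, 8), Mul(Rational(1, 2), T))) = Add(Rational(-3, 8), Mul(Rational(1, 2), T)))
Add(Function('S')(Function('I')(10, 4), -6), 5130) = Add(Add(Rational(-3, 8), Mul(Rational(1, 2), Mul(10, 4))), 5130) = Add(Add(Rational(-3, 8), Mul(Rational(1, 2), 40)), 5130) = Add(Add(Rational(-3, 8), 20), 5130) = Add(Rational(157, 8), 5130) = Rational(41197, 8)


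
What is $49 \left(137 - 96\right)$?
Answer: $2009$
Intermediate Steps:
$49 \left(137 - 96\right) = 49 \cdot 41 = 2009$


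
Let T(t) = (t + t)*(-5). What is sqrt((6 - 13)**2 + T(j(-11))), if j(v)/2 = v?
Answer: sqrt(269) ≈ 16.401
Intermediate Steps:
j(v) = 2*v
T(t) = -10*t (T(t) = (2*t)*(-5) = -10*t)
sqrt((6 - 13)**2 + T(j(-11))) = sqrt((6 - 13)**2 - 20*(-11)) = sqrt((-7)**2 - 10*(-22)) = sqrt(49 + 220) = sqrt(269)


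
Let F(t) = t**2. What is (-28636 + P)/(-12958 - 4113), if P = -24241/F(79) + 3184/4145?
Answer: 740863716621/441608760095 ≈ 1.6776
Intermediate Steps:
P = -80607601/25868945 (P = -24241/(79**2) + 3184/4145 = -24241/6241 + 3184*(1/4145) = -24241*1/6241 + 3184/4145 = -24241/6241 + 3184/4145 = -80607601/25868945 ≈ -3.1160)
(-28636 + P)/(-12958 - 4113) = (-28636 - 80607601/25868945)/(-12958 - 4113) = -740863716621/25868945/(-17071) = -740863716621/25868945*(-1/17071) = 740863716621/441608760095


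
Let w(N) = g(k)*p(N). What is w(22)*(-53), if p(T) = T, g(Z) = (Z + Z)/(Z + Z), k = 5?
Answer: -1166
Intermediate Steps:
g(Z) = 1 (g(Z) = (2*Z)/((2*Z)) = (2*Z)*(1/(2*Z)) = 1)
w(N) = N (w(N) = 1*N = N)
w(22)*(-53) = 22*(-53) = -1166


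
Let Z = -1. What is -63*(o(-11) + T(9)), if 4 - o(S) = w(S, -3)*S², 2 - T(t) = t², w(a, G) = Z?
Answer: -2898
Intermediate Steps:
w(a, G) = -1
T(t) = 2 - t²
o(S) = 4 + S² (o(S) = 4 - (-1)*S² = 4 + S²)
-63*(o(-11) + T(9)) = -63*((4 + (-11)²) + (2 - 1*9²)) = -63*((4 + 121) + (2 - 1*81)) = -63*(125 + (2 - 81)) = -63*(125 - 79) = -63*46 = -2898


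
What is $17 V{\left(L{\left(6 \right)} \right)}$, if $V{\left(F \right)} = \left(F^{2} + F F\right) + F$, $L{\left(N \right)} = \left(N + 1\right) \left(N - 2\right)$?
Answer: $27132$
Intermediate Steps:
$L{\left(N \right)} = \left(1 + N\right) \left(-2 + N\right)$
$V{\left(F \right)} = F + 2 F^{2}$ ($V{\left(F \right)} = \left(F^{2} + F^{2}\right) + F = 2 F^{2} + F = F + 2 F^{2}$)
$17 V{\left(L{\left(6 \right)} \right)} = 17 \left(-2 + 6^{2} - 6\right) \left(1 + 2 \left(-2 + 6^{2} - 6\right)\right) = 17 \left(-2 + 36 - 6\right) \left(1 + 2 \left(-2 + 36 - 6\right)\right) = 17 \cdot 28 \left(1 + 2 \cdot 28\right) = 17 \cdot 28 \left(1 + 56\right) = 17 \cdot 28 \cdot 57 = 17 \cdot 1596 = 27132$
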